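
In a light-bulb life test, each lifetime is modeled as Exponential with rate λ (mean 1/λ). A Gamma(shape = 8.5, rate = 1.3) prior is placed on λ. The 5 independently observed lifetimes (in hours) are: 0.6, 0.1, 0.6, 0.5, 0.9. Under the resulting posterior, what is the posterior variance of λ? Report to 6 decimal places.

0.843750

With a Gamma(shape α, rate β) prior on the exponential rate λ, the posterior after n observations with total T = Σxᵢ is Gamma(α+n, β+T).
Sum of observations T = 2.7 hours; n = 5.
Posterior: Gamma(8.5+5, 1.3+2.7) = Gamma(13.5, 4.0).
Var = α/β² = 0.843750.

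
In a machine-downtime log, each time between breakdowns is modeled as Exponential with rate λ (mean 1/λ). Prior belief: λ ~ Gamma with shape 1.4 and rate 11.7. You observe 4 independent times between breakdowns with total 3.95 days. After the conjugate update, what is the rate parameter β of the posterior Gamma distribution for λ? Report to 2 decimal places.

With a Gamma(shape α, rate β) prior on the exponential rate λ, the posterior after n observations with total T = Σxᵢ is Gamma(α+n, β+T).
Posterior: Gamma(1.4+4, 11.7+3.95) = Gamma(5.4, 15.65).
Posterior β = 15.65.

15.65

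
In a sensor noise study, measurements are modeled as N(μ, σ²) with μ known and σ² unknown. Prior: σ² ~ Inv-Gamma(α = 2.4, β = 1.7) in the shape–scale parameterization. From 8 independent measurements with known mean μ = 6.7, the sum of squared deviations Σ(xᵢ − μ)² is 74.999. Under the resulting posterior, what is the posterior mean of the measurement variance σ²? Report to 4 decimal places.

With known mean μ and an Inverse-Gamma(α, β) prior on σ², the Normal likelihood is conjugate: posterior is Inv-Gamma(α + n/2, β + Σ(xᵢ−μ)²/2).
Posterior: Inv-Gamma(2.4 + 8/2, 1.7 + 74.999/2) = Inv-Gamma(6.40, 39.1995).
E[σ²|data] = β/(α−1) = 39.1995/5.40 = 7.2592.

7.2592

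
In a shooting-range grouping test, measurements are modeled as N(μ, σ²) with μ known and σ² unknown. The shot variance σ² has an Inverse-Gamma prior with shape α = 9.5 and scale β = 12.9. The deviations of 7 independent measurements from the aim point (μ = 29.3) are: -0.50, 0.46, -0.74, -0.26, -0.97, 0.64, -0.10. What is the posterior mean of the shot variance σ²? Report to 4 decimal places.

1.1766

With known mean μ and an Inverse-Gamma(α, β) prior on σ², the Normal likelihood is conjugate: posterior is Inv-Gamma(α + n/2, β + Σ(xᵢ−μ)²/2).
Σ(xᵢ−μ)² = (-0.50)² + (0.46)² + (-0.74)² + (-0.26)² + (-0.97)² + (0.64)² + (-0.10)² = 2.4373.
Posterior: Inv-Gamma(9.5 + 7/2, 12.9 + 2.4373/2) = Inv-Gamma(13.00, 14.11865).
E[σ²|data] = β/(α−1) = 14.11865/12.00 = 1.1766.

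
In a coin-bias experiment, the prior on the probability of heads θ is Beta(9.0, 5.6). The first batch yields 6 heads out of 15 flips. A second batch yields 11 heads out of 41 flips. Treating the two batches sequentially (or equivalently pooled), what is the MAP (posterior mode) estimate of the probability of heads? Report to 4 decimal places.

The Beta prior is conjugate to a Binomial/Bernoulli likelihood; the update adds successes to α and failures to β.
After batch 1: Beta(9.0+6, 5.6+9) = Beta(15.0, 14.6).
After batch 2: Beta(15.0+11, 14.6+30) = Beta(26.0, 44.6).
Mode of Beta(a,b) for a,b>1 is (a−1)/(a+b−2) = 25.0/68.6 = 0.3644.

0.3644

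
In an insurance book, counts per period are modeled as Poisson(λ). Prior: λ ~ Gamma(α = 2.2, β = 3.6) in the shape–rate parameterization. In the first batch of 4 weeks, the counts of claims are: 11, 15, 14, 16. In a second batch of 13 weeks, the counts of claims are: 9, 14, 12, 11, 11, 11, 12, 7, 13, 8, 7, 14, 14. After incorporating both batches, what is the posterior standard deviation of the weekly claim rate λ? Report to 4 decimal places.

0.6886

With a Gamma(shape α, rate β) prior, the Poisson likelihood is conjugate: the posterior is Gamma(α + ΣXᵢ, β + n).
Batch 1: sum of counts S = 56 over n = 4 weeks.
After batch 1: Gamma(α+S, β+n) = Gamma(2.2+56, 3.6+4) = Gamma(58.2, 7.6).
Batch 2: sum of counts S = 143 over n = 13 weeks.
After batch 2: Gamma(α+S, β+n) = Gamma(58.2+143, 7.6+13) = Gamma(201.2, 20.6).
SD = √α/β = √201.2/20.6 = 0.6886.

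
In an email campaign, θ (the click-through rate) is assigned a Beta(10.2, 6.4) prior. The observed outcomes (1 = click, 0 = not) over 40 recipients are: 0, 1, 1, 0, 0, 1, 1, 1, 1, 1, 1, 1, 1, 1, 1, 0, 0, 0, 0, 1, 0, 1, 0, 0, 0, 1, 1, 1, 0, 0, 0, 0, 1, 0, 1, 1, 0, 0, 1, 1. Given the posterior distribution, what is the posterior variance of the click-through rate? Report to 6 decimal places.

0.004258

The Beta prior is conjugate to a Binomial/Bernoulli likelihood; the update adds successes to α and failures to β.
Posterior: Beta(α+k, β+n−k) = Beta(10.2+22, 6.4+18) = Beta(32.2, 24.4).
Var = αβ/((α+β)²(α+β+1)) = 32.2·24.4/(56.6²·57.6) = 0.004258.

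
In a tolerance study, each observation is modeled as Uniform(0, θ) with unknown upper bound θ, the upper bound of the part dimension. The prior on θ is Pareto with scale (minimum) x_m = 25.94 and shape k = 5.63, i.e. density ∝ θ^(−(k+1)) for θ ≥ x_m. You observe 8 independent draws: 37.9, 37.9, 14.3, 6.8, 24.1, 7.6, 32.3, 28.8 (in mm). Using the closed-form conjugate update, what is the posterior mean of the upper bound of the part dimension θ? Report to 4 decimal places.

40.9008

A Pareto(scale x_m, shape k) prior on the upper bound θ of Uniform(0, θ) is conjugate: posterior is Pareto(max(x_m, max xᵢ), k + n).
Sample maximum = 37.9; prior scale x_m = 25.94 → posterior scale = max = 37.90.
Posterior shape = 5.63 + 8 = 13.63.
E[θ|data] = k·x_m/(k−1) = 13.63·37.90/12.63 = 40.9008.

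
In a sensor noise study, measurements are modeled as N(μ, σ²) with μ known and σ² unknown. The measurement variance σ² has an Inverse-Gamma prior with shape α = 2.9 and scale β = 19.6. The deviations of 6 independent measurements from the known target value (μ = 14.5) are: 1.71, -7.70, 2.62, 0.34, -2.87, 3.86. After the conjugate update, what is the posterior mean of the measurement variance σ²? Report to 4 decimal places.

With known mean μ and an Inverse-Gamma(α, β) prior on σ², the Normal likelihood is conjugate: posterior is Inv-Gamma(α + n/2, β + Σ(xᵢ−μ)²/2).
Σ(xᵢ−μ)² = (1.71)² + (-7.70)² + (2.62)² + (0.34)² + (-2.87)² + (3.86)² = 92.3306.
Posterior: Inv-Gamma(2.9 + 6/2, 19.6 + 92.3306/2) = Inv-Gamma(5.90, 65.76530).
E[σ²|data] = β/(α−1) = 65.76530/4.90 = 13.4215.

13.4215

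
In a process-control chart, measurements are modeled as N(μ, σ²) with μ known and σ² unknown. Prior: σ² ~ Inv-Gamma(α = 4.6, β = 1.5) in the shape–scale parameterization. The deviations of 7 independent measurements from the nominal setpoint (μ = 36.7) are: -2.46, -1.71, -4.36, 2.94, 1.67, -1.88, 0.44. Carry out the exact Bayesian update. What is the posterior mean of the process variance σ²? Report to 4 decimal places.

3.2497

With known mean μ and an Inverse-Gamma(α, β) prior on σ², the Normal likelihood is conjugate: posterior is Inv-Gamma(α + n/2, β + Σ(xᵢ−μ)²/2).
Σ(xᵢ−μ)² = (-2.46)² + (-1.71)² + (-4.36)² + (2.94)² + (1.67)² + (-1.88)² + (0.44)² = 43.1458.
Posterior: Inv-Gamma(4.6 + 7/2, 1.5 + 43.1458/2) = Inv-Gamma(8.10, 23.07290).
E[σ²|data] = β/(α−1) = 23.07290/7.10 = 3.2497.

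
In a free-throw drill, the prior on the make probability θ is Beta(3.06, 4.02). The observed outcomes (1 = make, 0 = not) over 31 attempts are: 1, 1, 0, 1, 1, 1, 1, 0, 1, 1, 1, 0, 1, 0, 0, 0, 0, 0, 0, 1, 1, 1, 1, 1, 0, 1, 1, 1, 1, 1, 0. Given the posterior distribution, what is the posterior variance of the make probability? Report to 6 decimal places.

The Beta prior is conjugate to a Binomial/Bernoulli likelihood; the update adds successes to α and failures to β.
Posterior: Beta(α+k, β+n−k) = Beta(3.06+20, 4.02+11) = Beta(23.06, 15.02).
Var = αβ/((α+β)²(α+β+1)) = 23.06·15.02/(38.08²·39.08) = 0.006112.

0.006112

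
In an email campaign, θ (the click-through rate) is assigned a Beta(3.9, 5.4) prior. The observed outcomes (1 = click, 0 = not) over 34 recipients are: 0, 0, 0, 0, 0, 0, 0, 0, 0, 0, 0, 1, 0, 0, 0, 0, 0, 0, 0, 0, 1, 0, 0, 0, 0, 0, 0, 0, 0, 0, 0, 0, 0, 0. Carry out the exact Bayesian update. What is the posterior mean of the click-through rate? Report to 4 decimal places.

0.1363

The Beta prior is conjugate to a Binomial/Bernoulli likelihood; the update adds successes to α and failures to β.
Posterior: Beta(α+k, β+n−k) = Beta(3.9+2, 5.4+32) = Beta(5.9, 37.4).
Posterior mean = α/(α+β) = 5.9/43.3 = 0.1363.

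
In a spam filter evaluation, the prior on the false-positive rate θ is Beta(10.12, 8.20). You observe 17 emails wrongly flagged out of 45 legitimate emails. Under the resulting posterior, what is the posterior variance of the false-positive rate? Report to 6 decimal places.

0.003807

The Beta prior is conjugate to a Binomial/Bernoulli likelihood; the update adds successes to α and failures to β.
Posterior: Beta(α+k, β+n−k) = Beta(10.12+17, 8.20+28) = Beta(27.12, 36.20).
Var = αβ/((α+β)²(α+β+1)) = 27.12·36.20/(63.32²·64.32) = 0.003807.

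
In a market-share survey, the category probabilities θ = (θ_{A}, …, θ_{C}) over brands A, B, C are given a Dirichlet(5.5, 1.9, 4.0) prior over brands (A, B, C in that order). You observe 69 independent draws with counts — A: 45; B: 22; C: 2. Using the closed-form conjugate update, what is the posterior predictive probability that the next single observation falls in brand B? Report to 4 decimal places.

0.2973

The Dirichlet prior is conjugate to the Multinomial likelihood: each posterior αⱼ = prior αⱼ + observed count nⱼ.
Posterior concentration: (50.5, 23.9, 6.0), total = 80.4.
P(next = B | data) = α_{B}/Σα = 0.2973.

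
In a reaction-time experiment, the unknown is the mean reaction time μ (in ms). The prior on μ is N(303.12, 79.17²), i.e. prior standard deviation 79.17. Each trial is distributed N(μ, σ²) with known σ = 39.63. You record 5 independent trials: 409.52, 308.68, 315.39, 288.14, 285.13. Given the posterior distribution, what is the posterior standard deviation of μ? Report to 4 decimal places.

For Normal data with known variance σ², a Normal(μ₀, σ₀²) prior on μ is conjugate. Posterior precision = 1/σ₀² + n/σ²; posterior mean is the precision-weighted average of μ₀ and x̄.
σ₀² = 79.17² = 6267.8889, σ² = 39.63² = 1570.5369; σ² + n·σ₀² = 1570.5369 + 5·6267.8889 = 32909.9814.
Posterior precision = 1/σ₀² + n/σ² = 1/6267.8889 + 5/1570.5369 = (σ² + n·σ₀²)/(σ₀²σ²) = 32909.9814/(6267.8889·1570.5369); posterior variance σₙ² = σ₀²σ²/(σ² + n·σ₀²) = 6267.8889·1570.5369/32909.9814 = 299.117483.
Posterior SD = √σₙ² = √(6267.8889·1570.5369/32909.9814) = 17.2950.

17.2950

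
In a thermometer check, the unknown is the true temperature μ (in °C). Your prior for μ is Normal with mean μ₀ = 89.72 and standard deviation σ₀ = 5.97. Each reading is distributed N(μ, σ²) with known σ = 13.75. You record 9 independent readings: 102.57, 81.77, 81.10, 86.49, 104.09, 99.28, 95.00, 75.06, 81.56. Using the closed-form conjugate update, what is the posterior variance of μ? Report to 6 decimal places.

For Normal data with known variance σ², a Normal(μ₀, σ₀²) prior on μ is conjugate. Posterior precision = 1/σ₀² + n/σ²; posterior mean is the precision-weighted average of μ₀ and x̄.
σ₀² = 5.97² = 35.6409, σ² = 13.75² = 189.0625; σ² + n·σ₀² = 189.0625 + 9·35.6409 = 509.8306.
Posterior precision = 1/σ₀² + n/σ² = 1/35.6409 + 9/189.0625 = (σ² + n·σ₀²)/(σ₀²σ²) = 509.8306/(35.6409·189.0625); posterior variance σₙ² = σ₀²σ²/(σ² + n·σ₀²) = 35.6409·189.0625/509.8306 = 13.216856.

13.216856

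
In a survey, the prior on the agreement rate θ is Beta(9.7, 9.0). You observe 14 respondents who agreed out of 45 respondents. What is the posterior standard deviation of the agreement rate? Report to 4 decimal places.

0.0601

The Beta prior is conjugate to a Binomial/Bernoulli likelihood; the update adds successes to α and failures to β.
Posterior: Beta(α+k, β+n−k) = Beta(9.7+14, 9.0+31) = Beta(23.7, 40.0).
Var = αβ/((α+β)²(α+β+1)) = 23.7·40.0/(63.7²·64.7) = 0.00361098; SD = √0.00361098 = 0.0601.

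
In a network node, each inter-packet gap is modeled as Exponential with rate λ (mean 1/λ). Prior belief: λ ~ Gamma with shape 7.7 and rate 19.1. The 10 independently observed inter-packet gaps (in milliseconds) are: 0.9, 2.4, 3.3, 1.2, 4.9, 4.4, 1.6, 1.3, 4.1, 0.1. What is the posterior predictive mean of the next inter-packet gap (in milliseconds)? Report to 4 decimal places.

2.5928

With a Gamma(shape α, rate β) prior on the exponential rate λ, the posterior after n observations with total T = Σxᵢ is Gamma(α+n, β+T).
Sum of observations T = 24.2 milliseconds; n = 10.
Posterior: Gamma(7.7+10, 19.1+24.2) = Gamma(17.7, 43.3).
The predictive distribution for the next observation is Lomax; its mean is β/(α−1) = 43.3/16.7 = 2.5928.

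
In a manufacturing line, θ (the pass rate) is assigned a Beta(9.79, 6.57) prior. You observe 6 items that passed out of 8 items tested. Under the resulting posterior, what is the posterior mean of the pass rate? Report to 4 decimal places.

0.6482

The Beta prior is conjugate to a Binomial/Bernoulli likelihood; the update adds successes to α and failures to β.
Posterior: Beta(α+k, β+n−k) = Beta(9.79+6, 6.57+2) = Beta(15.79, 8.57).
Posterior mean = α/(α+β) = 15.79/24.36 = 0.6482.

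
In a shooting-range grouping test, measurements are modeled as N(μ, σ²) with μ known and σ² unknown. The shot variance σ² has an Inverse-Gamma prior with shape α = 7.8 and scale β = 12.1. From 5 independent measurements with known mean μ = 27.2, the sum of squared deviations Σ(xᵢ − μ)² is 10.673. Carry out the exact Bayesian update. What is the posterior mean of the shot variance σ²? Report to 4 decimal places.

With known mean μ and an Inverse-Gamma(α, β) prior on σ², the Normal likelihood is conjugate: posterior is Inv-Gamma(α + n/2, β + Σ(xᵢ−μ)²/2).
Posterior: Inv-Gamma(7.8 + 5/2, 12.1 + 10.673/2) = Inv-Gamma(10.30, 17.4365).
E[σ²|data] = β/(α−1) = 17.4365/9.30 = 1.8749.

1.8749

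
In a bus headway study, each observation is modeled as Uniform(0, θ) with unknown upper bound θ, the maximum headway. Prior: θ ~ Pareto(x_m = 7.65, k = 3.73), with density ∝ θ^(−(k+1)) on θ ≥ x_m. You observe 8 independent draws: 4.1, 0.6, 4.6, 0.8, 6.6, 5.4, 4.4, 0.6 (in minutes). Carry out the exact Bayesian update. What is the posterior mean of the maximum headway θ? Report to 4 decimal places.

8.3630

A Pareto(scale x_m, shape k) prior on the upper bound θ of Uniform(0, θ) is conjugate: posterior is Pareto(max(x_m, max xᵢ), k + n).
Sample maximum = 6.6; prior scale x_m = 7.65 → posterior scale = max = 7.65.
Posterior shape = 3.73 + 8 = 11.73.
E[θ|data] = k·x_m/(k−1) = 11.73·7.65/10.73 = 8.3630.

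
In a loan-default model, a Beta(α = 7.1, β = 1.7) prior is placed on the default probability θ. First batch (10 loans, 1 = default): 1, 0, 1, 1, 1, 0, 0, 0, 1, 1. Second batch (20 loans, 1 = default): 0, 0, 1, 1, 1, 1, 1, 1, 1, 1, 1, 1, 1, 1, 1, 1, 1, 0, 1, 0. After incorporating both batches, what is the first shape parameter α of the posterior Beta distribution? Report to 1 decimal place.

The Beta prior is conjugate to a Binomial/Bernoulli likelihood; the update adds successes to α and failures to β.
After batch 1: Beta(7.1+6, 1.7+4) = Beta(13.1, 5.7).
After batch 2: Beta(13.1+16, 5.7+4) = Beta(29.1, 9.7).
Posterior α = 29.1.

29.1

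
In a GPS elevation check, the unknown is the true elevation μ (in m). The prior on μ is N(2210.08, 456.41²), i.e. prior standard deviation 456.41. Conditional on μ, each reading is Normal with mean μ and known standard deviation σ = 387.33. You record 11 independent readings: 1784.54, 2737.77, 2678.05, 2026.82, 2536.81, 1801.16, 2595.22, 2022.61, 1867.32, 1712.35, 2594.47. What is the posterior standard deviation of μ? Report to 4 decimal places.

For Normal data with known variance σ², a Normal(μ₀, σ₀²) prior on μ is conjugate. Posterior precision = 1/σ₀² + n/σ²; posterior mean is the precision-weighted average of μ₀ and x̄.
σ₀² = 456.41² = 208310.0881, σ² = 387.33² = 150024.5289; σ² + n·σ₀² = 150024.5289 + 11·208310.0881 = 2441435.498.
Posterior precision = 1/σ₀² + n/σ² = 1/208310.0881 + 11/150024.5289 = (σ² + n·σ₀²)/(σ₀²σ²) = 2441435.498/(208310.0881·150024.5289); posterior variance σₙ² = σ₀²σ²/(σ² + n·σ₀²) = 208310.0881·150024.5289/2441435.498 = 12800.511362.
Posterior SD = √σₙ² = √(208310.0881·150024.5289/2441435.498) = 113.1393.

113.1393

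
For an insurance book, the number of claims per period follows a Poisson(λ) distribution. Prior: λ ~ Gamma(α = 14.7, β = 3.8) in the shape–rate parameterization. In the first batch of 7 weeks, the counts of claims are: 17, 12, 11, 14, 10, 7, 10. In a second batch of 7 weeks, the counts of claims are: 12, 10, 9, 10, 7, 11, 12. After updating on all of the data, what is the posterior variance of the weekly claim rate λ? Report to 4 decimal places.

With a Gamma(shape α, rate β) prior, the Poisson likelihood is conjugate: the posterior is Gamma(α + ΣXᵢ, β + n).
Batch 1: sum of counts S = 81 over n = 7 weeks.
After batch 1: Gamma(α+S, β+n) = Gamma(14.7+81, 3.8+7) = Gamma(95.7, 10.8).
Batch 2: sum of counts S = 71 over n = 7 weeks.
After batch 2: Gamma(α+S, β+n) = Gamma(95.7+71, 10.8+7) = Gamma(166.7, 17.8).
Var = α/β² = 166.7/17.8² = 0.5261.

0.5261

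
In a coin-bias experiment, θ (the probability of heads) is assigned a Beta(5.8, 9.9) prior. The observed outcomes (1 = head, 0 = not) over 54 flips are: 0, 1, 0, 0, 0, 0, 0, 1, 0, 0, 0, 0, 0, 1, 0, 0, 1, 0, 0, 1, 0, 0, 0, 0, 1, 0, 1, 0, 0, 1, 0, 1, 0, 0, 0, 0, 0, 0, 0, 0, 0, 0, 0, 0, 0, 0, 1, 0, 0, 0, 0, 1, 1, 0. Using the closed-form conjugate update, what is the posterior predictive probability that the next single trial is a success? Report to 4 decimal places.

0.2554

The Beta prior is conjugate to a Binomial/Bernoulli likelihood; the update adds successes to α and failures to β.
Posterior: Beta(α+k, β+n−k) = Beta(5.8+12, 9.9+42) = Beta(17.8, 51.9).
For a single future Bernoulli trial, P(success | data) = α/(α+β) = 0.2554.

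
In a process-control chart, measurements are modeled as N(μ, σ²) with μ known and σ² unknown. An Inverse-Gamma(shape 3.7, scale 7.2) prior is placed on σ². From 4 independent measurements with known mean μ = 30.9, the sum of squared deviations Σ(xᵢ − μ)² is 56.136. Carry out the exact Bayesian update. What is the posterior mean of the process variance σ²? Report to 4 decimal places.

7.5038

With known mean μ and an Inverse-Gamma(α, β) prior on σ², the Normal likelihood is conjugate: posterior is Inv-Gamma(α + n/2, β + Σ(xᵢ−μ)²/2).
Posterior: Inv-Gamma(3.7 + 4/2, 7.2 + 56.136/2) = Inv-Gamma(5.70, 35.2680).
E[σ²|data] = β/(α−1) = 35.2680/4.70 = 7.5038.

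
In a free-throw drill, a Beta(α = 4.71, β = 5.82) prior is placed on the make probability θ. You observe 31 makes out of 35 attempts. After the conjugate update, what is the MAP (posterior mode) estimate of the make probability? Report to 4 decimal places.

0.7974

The Beta prior is conjugate to a Binomial/Bernoulli likelihood; the update adds successes to α and failures to β.
Posterior: Beta(α+k, β+n−k) = Beta(4.71+31, 5.82+4) = Beta(35.71, 9.82).
Mode of Beta(a,b) for a,b>1 is (a−1)/(a+b−2) = 34.71/43.53 = 0.7974.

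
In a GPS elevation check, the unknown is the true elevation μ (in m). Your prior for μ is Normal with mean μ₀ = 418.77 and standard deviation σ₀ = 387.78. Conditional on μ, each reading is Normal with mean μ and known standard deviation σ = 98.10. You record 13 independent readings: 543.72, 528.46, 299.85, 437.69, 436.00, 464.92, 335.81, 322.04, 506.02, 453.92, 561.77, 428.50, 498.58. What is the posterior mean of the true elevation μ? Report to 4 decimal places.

For Normal data with known variance σ², a Normal(μ₀, σ₀²) prior on μ is conjugate. Posterior precision = 1/σ₀² + n/σ²; posterior mean is the precision-weighted average of μ₀ and x̄.
Σxᵢ = 543.72 + 528.46 + 299.85 + 437.69 + 436.00 + 464.92 + 335.81 + 322.04 + 506.02 + 453.92 + 561.77 + 428.50 + 498.58 = 5817.28, so n·x̄ = 5817.28.
σ₀² = 387.78² = 150373.3284, σ² = 98.10² = 9623.61; σ² + n·σ₀² = 9623.61 + 13·150373.3284 = 1964476.8792.
Posterior mean = (μ₀/σ₀² + n·x̄/σ²)/(1/σ₀² + n/σ²) = (σ²·μ₀ + σ₀²·n·x̄)/(σ² + n·σ₀²) = (9623.61·418.77 + 150373.3284·5817.28)/1964476.8792 = 878793834.994452/1964476.8792 = 447.3424.

447.3424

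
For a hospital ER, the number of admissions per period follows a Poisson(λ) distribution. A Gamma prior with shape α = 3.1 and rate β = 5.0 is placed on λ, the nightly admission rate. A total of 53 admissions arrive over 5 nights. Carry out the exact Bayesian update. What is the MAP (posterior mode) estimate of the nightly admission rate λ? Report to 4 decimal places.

5.5100

With a Gamma(shape α, rate β) prior, the Poisson likelihood is conjugate: the posterior is Gamma(α + ΣXᵢ, β + n).
Posterior: Gamma(α+S, β+n) = Gamma(3.1+53, 5.0+5) = Gamma(56.1, 10.0).
Mode of Gamma(α,β) for α≥1 is (α−1)/β = 55.1/10.0 = 5.5100.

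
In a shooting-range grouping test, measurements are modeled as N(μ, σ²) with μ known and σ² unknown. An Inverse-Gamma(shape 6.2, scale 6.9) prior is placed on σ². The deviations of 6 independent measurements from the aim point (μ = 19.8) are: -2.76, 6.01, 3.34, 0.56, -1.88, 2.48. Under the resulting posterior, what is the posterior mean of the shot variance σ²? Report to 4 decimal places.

4.7983

With known mean μ and an Inverse-Gamma(α, β) prior on σ², the Normal likelihood is conjugate: posterior is Inv-Gamma(α + n/2, β + Σ(xᵢ−μ)²/2).
Σ(xᵢ−μ)² = (-2.76)² + (6.01)² + (3.34)² + (0.56)² + (-1.88)² + (2.48)² = 64.8917.
Posterior: Inv-Gamma(6.2 + 6/2, 6.9 + 64.8917/2) = Inv-Gamma(9.20, 39.34585).
E[σ²|data] = β/(α−1) = 39.34585/8.20 = 4.7983.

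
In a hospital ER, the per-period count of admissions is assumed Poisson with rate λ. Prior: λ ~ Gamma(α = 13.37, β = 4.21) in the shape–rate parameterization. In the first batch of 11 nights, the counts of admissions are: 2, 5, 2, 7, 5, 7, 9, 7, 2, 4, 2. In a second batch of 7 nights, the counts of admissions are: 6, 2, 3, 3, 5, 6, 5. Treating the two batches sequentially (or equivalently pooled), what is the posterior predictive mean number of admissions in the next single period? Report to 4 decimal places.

With a Gamma(shape α, rate β) prior, the Poisson likelihood is conjugate: the posterior is Gamma(α + ΣXᵢ, β + n).
Batch 1: sum of counts S = 52 over n = 11 nights.
After batch 1: Gamma(α+S, β+n) = Gamma(13.37+52, 4.21+11) = Gamma(65.37, 15.21).
Batch 2: sum of counts S = 30 over n = 7 nights.
After batch 2: Gamma(α+S, β+n) = Gamma(65.37+30, 15.21+7) = Gamma(95.37, 22.21).
The predictive distribution for one future period is NegBinom with mean α/β = 4.2940.

4.2940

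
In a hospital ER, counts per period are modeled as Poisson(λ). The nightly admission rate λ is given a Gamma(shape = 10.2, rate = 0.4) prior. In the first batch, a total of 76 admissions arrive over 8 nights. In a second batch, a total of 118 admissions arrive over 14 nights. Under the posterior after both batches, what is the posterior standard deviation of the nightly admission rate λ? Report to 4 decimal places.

With a Gamma(shape α, rate β) prior, the Poisson likelihood is conjugate: the posterior is Gamma(α + ΣXᵢ, β + n).
After batch 1: Gamma(α+S, β+n) = Gamma(10.2+76, 0.4+8) = Gamma(86.2, 8.4).
After batch 2: Gamma(α+S, β+n) = Gamma(86.2+118, 8.4+14) = Gamma(204.2, 22.4).
SD = √α/β = √204.2/22.4 = 0.6379.

0.6379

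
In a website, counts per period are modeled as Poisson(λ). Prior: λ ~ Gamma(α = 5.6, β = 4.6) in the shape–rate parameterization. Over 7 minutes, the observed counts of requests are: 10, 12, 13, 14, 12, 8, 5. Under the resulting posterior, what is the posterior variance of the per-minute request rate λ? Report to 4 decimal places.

0.5916

With a Gamma(shape α, rate β) prior, the Poisson likelihood is conjugate: the posterior is Gamma(α + ΣXᵢ, β + n).
Sum of counts S = 74 over n = 7 minutes.
Posterior: Gamma(α+S, β+n) = Gamma(5.6+74, 4.6+7) = Gamma(79.6, 11.6).
Var = α/β² = 79.6/11.6² = 0.5916.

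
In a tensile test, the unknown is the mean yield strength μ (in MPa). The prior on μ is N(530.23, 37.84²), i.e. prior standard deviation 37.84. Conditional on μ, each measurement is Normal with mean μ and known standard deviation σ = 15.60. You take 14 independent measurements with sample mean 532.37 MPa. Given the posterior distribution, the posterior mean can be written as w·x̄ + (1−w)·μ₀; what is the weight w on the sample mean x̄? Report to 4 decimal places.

For Normal data with known variance σ², a Normal(μ₀, σ₀²) prior on μ is conjugate. Posterior precision = 1/σ₀² + n/σ²; posterior mean is the precision-weighted average of μ₀ and x̄.
σ₀² = 37.84² = 1431.8656, σ² = 15.60² = 243.36. Prior precision 1/σ₀² = 1/1431.8656; data precision n/σ² = 14/243.36.
w = (n/σ²)/(1/σ₀² + n/σ²) = n·σ₀²/(σ² + n·σ₀²) = 14·1431.8656/(243.36 + 14·1431.8656) = 20046.1184/20289.4784 = 0.9880.

0.9880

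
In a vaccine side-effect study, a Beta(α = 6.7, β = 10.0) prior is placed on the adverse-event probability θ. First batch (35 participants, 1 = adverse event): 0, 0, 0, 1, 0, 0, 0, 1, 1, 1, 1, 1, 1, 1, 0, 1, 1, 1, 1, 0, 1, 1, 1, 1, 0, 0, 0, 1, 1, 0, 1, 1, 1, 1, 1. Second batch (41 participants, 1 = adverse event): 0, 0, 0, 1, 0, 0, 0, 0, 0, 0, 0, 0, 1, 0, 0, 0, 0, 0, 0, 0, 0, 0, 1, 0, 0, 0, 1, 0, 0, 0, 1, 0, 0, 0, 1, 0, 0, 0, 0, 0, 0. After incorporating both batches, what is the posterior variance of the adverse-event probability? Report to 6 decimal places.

0.002527

The Beta prior is conjugate to a Binomial/Bernoulli likelihood; the update adds successes to α and failures to β.
After batch 1: Beta(6.7+23, 10.0+12) = Beta(29.7, 22.0).
After batch 2: Beta(29.7+6, 22.0+35) = Beta(35.7, 57.0).
Var = αβ/((α+β)²(α+β+1)) = 35.7·57.0/(92.7²·93.7) = 0.002527.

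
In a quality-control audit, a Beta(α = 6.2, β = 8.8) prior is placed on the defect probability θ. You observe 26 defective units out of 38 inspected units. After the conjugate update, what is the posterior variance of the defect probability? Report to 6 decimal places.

The Beta prior is conjugate to a Binomial/Bernoulli likelihood; the update adds successes to α and failures to β.
Posterior: Beta(α+k, β+n−k) = Beta(6.2+26, 8.8+12) = Beta(32.2, 20.8).
Var = αβ/((α+β)²(α+β+1)) = 32.2·20.8/(53.0²·54.0) = 0.004415.

0.004415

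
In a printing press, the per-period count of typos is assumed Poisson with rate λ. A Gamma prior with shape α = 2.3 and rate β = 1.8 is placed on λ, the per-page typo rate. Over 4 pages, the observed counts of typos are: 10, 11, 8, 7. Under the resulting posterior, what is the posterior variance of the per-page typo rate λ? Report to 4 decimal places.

1.1385

With a Gamma(shape α, rate β) prior, the Poisson likelihood is conjugate: the posterior is Gamma(α + ΣXᵢ, β + n).
Sum of counts S = 36 over n = 4 pages.
Posterior: Gamma(α+S, β+n) = Gamma(2.3+36, 1.8+4) = Gamma(38.3, 5.8).
Var = α/β² = 38.3/5.8² = 1.1385.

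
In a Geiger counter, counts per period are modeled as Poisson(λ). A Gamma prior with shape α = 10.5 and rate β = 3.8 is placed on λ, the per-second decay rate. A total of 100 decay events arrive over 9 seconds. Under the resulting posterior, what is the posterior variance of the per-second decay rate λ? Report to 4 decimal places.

0.6744

With a Gamma(shape α, rate β) prior, the Poisson likelihood is conjugate: the posterior is Gamma(α + ΣXᵢ, β + n).
Posterior: Gamma(α+S, β+n) = Gamma(10.5+100, 3.8+9) = Gamma(110.5, 12.8).
Var = α/β² = 110.5/12.8² = 0.6744.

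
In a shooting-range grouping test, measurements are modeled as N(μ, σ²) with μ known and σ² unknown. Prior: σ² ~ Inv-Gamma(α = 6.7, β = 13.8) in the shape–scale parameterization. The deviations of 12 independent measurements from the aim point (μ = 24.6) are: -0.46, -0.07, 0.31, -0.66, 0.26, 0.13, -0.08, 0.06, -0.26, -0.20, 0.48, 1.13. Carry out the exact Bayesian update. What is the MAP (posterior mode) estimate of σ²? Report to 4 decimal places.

1.0970

With known mean μ and an Inverse-Gamma(α, β) prior on σ², the Normal likelihood is conjugate: posterior is Inv-Gamma(α + n/2, β + Σ(xᵢ−μ)²/2).
Σ(xᵢ−μ)² = (-0.46)² + (-0.07)² + (0.31)² + (-0.66)² + (0.26)² + (0.13)² + (-0.08)² + (0.06)² + (-0.26)² + (-0.20)² + (0.48)² + (1.13)² = 2.4576.
Posterior: Inv-Gamma(6.7 + 12/2, 13.8 + 2.4576/2) = Inv-Gamma(12.70, 15.02880).
Mode = β/(α+1) = 15.02880/13.70 = 1.0970.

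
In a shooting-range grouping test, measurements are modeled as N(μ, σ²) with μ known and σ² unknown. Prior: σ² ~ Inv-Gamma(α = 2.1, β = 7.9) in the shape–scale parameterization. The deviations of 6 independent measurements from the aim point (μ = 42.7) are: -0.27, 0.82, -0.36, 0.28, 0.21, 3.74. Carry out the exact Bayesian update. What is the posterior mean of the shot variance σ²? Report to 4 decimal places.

3.7543

With known mean μ and an Inverse-Gamma(α, β) prior on σ², the Normal likelihood is conjugate: posterior is Inv-Gamma(α + n/2, β + Σ(xᵢ−μ)²/2).
Σ(xᵢ−μ)² = (-0.27)² + (0.82)² + (-0.36)² + (0.28)² + (0.21)² + (3.74)² = 14.9850.
Posterior: Inv-Gamma(2.1 + 6/2, 7.9 + 14.9850/2) = Inv-Gamma(5.10, 15.39250).
E[σ²|data] = β/(α−1) = 15.39250/4.10 = 3.7543.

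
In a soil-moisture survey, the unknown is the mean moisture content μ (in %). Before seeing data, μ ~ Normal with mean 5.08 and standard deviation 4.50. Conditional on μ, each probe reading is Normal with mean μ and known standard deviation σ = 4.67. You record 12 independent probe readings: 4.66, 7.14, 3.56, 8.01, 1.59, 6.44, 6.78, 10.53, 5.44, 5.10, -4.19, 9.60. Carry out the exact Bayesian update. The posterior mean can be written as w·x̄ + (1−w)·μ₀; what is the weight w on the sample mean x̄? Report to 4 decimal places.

For Normal data with known variance σ², a Normal(μ₀, σ₀²) prior on μ is conjugate. Posterior precision = 1/σ₀² + n/σ²; posterior mean is the precision-weighted average of μ₀ and x̄.
σ₀² = 4.50² = 20.25, σ² = 4.67² = 21.8089. Prior precision 1/σ₀² = 1/20.25; data precision n/σ² = 12/21.8089.
w = (n/σ²)/(1/σ₀² + n/σ²) = n·σ₀²/(σ² + n·σ₀²) = 12·20.25/(21.8089 + 12·20.25) = 243/264.8089 = 0.9176.

0.9176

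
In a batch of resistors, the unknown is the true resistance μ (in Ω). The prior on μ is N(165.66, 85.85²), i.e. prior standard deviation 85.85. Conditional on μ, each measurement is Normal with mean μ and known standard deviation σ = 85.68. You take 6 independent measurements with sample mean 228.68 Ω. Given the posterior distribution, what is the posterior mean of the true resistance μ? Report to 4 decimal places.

For Normal data with known variance σ², a Normal(μ₀, σ₀²) prior on μ is conjugate. Posterior precision = 1/σ₀² + n/σ²; posterior mean is the precision-weighted average of μ₀ and x̄.
n·x̄ = 6·228.68 = 1372.08.
σ₀² = 85.85² = 7370.2225, σ² = 85.68² = 7341.0624; σ² + n·σ₀² = 7341.0624 + 6·7370.2225 = 51562.3974.
Posterior mean = (μ₀/σ₀² + n·x̄/σ²)/(1/σ₀² + n/σ²) = (σ²·μ₀ + σ₀²·n·x̄)/(σ² + n·σ₀²) = (7341.0624·165.66 + 7370.2225·1372.08)/51562.3974 = 11328655.284984/51562.3974 = 219.7077.

219.7077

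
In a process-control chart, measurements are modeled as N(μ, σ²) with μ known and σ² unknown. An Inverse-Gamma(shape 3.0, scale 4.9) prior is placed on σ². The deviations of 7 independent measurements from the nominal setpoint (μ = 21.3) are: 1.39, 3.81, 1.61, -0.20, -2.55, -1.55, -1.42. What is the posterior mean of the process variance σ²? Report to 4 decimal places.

3.6183

With known mean μ and an Inverse-Gamma(α, β) prior on σ², the Normal likelihood is conjugate: posterior is Inv-Gamma(α + n/2, β + Σ(xᵢ−μ)²/2).
Σ(xᵢ−μ)² = (1.39)² + (3.81)² + (1.61)² + (-0.20)² + (-2.55)² + (-1.55)² + (-1.42)² = 30.0017.
Posterior: Inv-Gamma(3.0 + 7/2, 4.9 + 30.0017/2) = Inv-Gamma(6.50, 19.90085).
E[σ²|data] = β/(α−1) = 19.90085/5.50 = 3.6183.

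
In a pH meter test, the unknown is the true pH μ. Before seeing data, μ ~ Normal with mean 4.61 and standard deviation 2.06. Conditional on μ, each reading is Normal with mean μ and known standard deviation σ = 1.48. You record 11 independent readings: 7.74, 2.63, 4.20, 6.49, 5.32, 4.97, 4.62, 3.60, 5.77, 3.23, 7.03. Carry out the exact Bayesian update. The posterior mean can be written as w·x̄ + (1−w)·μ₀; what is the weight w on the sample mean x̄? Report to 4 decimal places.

For Normal data with known variance σ², a Normal(μ₀, σ₀²) prior on μ is conjugate. Posterior precision = 1/σ₀² + n/σ²; posterior mean is the precision-weighted average of μ₀ and x̄.
σ₀² = 2.06² = 4.2436, σ² = 1.48² = 2.1904. Prior precision 1/σ₀² = 1/4.2436; data precision n/σ² = 11/2.1904.
w = (n/σ²)/(1/σ₀² + n/σ²) = n·σ₀²/(σ² + n·σ₀²) = 11·4.2436/(2.1904 + 11·4.2436) = 46.6796/48.87 = 0.9552.

0.9552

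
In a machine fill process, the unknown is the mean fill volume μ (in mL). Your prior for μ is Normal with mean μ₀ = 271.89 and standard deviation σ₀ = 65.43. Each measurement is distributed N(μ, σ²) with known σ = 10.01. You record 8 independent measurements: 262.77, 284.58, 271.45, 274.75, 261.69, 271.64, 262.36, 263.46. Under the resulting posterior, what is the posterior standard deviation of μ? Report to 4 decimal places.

For Normal data with known variance σ², a Normal(μ₀, σ₀²) prior on μ is conjugate. Posterior precision = 1/σ₀² + n/σ²; posterior mean is the precision-weighted average of μ₀ and x̄.
σ₀² = 65.43² = 4281.0849, σ² = 10.01² = 100.2001; σ² + n·σ₀² = 100.2001 + 8·4281.0849 = 34348.8793.
Posterior precision = 1/σ₀² + n/σ² = 1/4281.0849 + 8/100.2001 = (σ² + n·σ₀²)/(σ₀²σ²) = 34348.8793/(4281.0849·100.2001); posterior variance σₙ² = σ₀²σ²/(σ² + n·σ₀²) = 4281.0849·100.2001/34348.8793 = 12.488475.
Posterior SD = √σₙ² = √(4281.0849·100.2001/34348.8793) = 3.5339.

3.5339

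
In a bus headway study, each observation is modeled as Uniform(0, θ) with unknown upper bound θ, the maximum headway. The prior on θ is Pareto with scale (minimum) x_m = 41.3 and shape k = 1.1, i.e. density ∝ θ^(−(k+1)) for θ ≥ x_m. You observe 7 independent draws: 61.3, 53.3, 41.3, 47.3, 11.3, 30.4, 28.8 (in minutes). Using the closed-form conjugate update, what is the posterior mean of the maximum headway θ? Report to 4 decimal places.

69.9338

A Pareto(scale x_m, shape k) prior on the upper bound θ of Uniform(0, θ) is conjugate: posterior is Pareto(max(x_m, max xᵢ), k + n).
Sample maximum = 61.3; prior scale x_m = 41.3 → posterior scale = max = 61.3.
Posterior shape = 1.1 + 7 = 8.1.
E[θ|data] = k·x_m/(k−1) = 8.1·61.3/7.1 = 69.9338.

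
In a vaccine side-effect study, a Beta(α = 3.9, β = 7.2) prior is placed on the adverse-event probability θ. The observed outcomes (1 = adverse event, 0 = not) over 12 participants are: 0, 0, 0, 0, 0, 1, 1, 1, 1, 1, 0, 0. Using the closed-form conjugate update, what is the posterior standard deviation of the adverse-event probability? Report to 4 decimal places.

The Beta prior is conjugate to a Binomial/Bernoulli likelihood; the update adds successes to α and failures to β.
Posterior: Beta(α+k, β+n−k) = Beta(3.9+5, 7.2+7) = Beta(8.9, 14.2).
Var = αβ/((α+β)²(α+β+1)) = 8.9·14.2/(23.1²·24.1) = 0.00982737; SD = √0.00982737 = 0.0991.

0.0991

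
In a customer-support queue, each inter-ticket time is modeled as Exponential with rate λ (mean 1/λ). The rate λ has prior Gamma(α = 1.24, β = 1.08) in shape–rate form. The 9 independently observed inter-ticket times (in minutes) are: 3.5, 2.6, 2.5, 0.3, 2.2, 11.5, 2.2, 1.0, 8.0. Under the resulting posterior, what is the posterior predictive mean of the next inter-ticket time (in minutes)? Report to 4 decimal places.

3.7749

With a Gamma(shape α, rate β) prior on the exponential rate λ, the posterior after n observations with total T = Σxᵢ is Gamma(α+n, β+T).
Sum of observations T = 33.8 minutes; n = 9.
Posterior: Gamma(1.24+9, 1.08+33.8) = Gamma(10.24, 34.88).
The predictive distribution for the next observation is Lomax; its mean is β/(α−1) = 34.88/9.24 = 3.7749.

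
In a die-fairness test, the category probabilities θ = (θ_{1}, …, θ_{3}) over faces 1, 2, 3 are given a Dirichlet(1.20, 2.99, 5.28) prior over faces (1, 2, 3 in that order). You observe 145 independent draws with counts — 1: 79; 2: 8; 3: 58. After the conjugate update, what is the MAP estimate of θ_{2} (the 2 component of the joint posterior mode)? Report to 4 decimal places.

0.0660

The Dirichlet prior is conjugate to the Multinomial likelihood: each posterior αⱼ = prior αⱼ + observed count nⱼ.
Posterior concentration: (80.20, 10.99, 63.28), total = 154.47.
Joint mode component: (α_{2}−1)/(Σα−K) = 9.99/151.47 = 0.0660.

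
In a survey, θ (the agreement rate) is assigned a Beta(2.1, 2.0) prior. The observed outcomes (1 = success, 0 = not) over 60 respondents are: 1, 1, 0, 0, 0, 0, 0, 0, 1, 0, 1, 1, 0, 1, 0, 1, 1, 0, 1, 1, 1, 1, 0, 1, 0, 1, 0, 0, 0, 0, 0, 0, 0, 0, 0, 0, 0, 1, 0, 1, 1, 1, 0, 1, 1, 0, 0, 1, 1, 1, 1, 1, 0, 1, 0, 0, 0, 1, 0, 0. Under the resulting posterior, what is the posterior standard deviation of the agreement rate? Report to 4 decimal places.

0.0617

The Beta prior is conjugate to a Binomial/Bernoulli likelihood; the update adds successes to α and failures to β.
Posterior: Beta(α+k, β+n−k) = Beta(2.1+27, 2.0+33) = Beta(29.1, 35.0).
Var = αβ/((α+β)²(α+β+1)) = 29.1·35.0/(64.1²·65.1) = 0.00380771; SD = √0.00380771 = 0.0617.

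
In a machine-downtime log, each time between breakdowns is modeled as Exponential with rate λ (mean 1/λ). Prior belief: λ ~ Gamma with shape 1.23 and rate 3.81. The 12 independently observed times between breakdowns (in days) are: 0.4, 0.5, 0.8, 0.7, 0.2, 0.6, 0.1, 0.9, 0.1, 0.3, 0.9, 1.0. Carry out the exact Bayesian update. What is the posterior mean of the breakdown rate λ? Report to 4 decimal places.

1.2832

With a Gamma(shape α, rate β) prior on the exponential rate λ, the posterior after n observations with total T = Σxᵢ is Gamma(α+n, β+T).
Sum of observations T = 6.5 days; n = 12.
Posterior: Gamma(1.23+12, 3.81+6.5) = Gamma(13.23, 10.31).
Posterior mean of λ = α/β = 13.23/10.31 = 1.2832.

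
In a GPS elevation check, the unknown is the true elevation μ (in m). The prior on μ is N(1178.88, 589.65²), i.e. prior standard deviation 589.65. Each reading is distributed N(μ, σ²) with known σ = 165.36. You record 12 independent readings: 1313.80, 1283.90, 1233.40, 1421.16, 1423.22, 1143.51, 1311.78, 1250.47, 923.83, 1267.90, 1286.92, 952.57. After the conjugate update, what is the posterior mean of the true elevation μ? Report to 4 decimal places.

For Normal data with known variance σ², a Normal(μ₀, σ₀²) prior on μ is conjugate. Posterior precision = 1/σ₀² + n/σ²; posterior mean is the precision-weighted average of μ₀ and x̄.
Σxᵢ = 1313.80 + 1283.90 + 1233.40 + 1421.16 + 1423.22 + 1143.51 + 1311.78 + 1250.47 + 923.83 + 1267.90 + 1286.92 + 952.57 = 14812.46, so n·x̄ = 14812.46.
σ₀² = 589.65² = 347687.1225, σ² = 165.36² = 27343.9296; σ² + n·σ₀² = 27343.9296 + 12·347687.1225 = 4199589.3996.
Posterior mean = (μ₀/σ₀² + n·x̄/σ²)/(1/σ₀² + n/σ²) = (σ²·μ₀ + σ₀²·n·x̄)/(σ² + n·σ₀²) = (27343.9296·1178.88 + 347687.1225·14812.46)/4199589.3996 = 5182336806.273198/4199589.3996 = 1234.0104.

1234.0104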